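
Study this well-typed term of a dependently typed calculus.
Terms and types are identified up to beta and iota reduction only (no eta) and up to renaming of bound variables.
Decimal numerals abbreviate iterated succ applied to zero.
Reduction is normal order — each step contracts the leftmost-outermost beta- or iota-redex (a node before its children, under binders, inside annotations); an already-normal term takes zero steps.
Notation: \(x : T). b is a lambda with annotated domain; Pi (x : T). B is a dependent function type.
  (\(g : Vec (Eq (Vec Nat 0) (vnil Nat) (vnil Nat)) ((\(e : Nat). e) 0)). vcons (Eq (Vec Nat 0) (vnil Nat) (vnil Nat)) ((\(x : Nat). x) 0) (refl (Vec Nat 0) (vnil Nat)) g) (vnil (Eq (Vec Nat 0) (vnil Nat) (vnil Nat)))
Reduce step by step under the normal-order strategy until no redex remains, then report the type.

reduction (normal order):
  (\(g : Vec (Eq (Vec Nat 0) (vnil Nat) (vnil Nat)) ((\(e : Nat). e) 0)). vcons (Eq (Vec Nat 0) (vnil Nat) (vnil Nat)) ((\(x : Nat). x) 0) (refl (Vec Nat 0) (vnil Nat)) g) (vnil (Eq (Vec Nat 0) (vnil Nat) (vnil Nat)))
  ~> vcons (Eq (Vec Nat 0) (vnil Nat) (vnil Nat)) ((\(g : Nat). g) 0) (refl (Vec Nat 0) (vnil Nat)) (vnil (Eq (Vec Nat 0) (vnil Nat) (vnil Nat)))
  ~> vcons (Eq (Vec Nat 0) (vnil Nat) (vnil Nat)) 0 (refl (Vec Nat 0) (vnil Nat)) (vnil (Eq (Vec Nat 0) (vnil Nat) (vnil Nat)))
the term's type:
  Vec (Eq (Vec Nat 0) (vnil Nat) (vnil Nat)) 1


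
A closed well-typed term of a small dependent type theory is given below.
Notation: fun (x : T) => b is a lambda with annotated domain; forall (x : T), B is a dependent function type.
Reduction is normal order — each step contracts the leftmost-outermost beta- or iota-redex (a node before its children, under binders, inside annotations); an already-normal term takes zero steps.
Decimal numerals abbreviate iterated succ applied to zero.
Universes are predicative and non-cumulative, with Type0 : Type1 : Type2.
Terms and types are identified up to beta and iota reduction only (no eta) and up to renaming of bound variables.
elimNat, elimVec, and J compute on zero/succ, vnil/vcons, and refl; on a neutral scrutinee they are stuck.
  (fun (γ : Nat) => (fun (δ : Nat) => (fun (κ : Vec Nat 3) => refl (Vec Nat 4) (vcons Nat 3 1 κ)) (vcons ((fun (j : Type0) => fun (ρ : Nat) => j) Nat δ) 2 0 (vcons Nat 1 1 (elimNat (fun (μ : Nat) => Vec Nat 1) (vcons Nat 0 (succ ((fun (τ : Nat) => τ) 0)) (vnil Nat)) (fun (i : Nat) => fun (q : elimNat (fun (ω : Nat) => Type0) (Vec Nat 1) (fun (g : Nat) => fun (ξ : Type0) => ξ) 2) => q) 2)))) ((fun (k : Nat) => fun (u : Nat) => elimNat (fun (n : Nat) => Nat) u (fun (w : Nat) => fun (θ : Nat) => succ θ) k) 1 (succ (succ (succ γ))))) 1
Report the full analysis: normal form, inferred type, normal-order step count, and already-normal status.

normal form:
  refl (Vec Nat 4) (vcons Nat 3 1 (vcons Nat 2 0 (vcons Nat 1 1 (vcons Nat 0 1 (vnil Nat)))))
type:
  Eq (Vec Nat 4) (vcons Nat 3 1 (vcons Nat 2 0 (vcons Nat 1 1 (vcons Nat 0 1 (vnil Nat))))) (vcons Nat 3 1 (vcons Nat 2 0 (vcons Nat 1 1 (vcons Nat 0 1 (vnil Nat)))))
normal-order step count: 13
already normal: no
first redex: a beta-redex


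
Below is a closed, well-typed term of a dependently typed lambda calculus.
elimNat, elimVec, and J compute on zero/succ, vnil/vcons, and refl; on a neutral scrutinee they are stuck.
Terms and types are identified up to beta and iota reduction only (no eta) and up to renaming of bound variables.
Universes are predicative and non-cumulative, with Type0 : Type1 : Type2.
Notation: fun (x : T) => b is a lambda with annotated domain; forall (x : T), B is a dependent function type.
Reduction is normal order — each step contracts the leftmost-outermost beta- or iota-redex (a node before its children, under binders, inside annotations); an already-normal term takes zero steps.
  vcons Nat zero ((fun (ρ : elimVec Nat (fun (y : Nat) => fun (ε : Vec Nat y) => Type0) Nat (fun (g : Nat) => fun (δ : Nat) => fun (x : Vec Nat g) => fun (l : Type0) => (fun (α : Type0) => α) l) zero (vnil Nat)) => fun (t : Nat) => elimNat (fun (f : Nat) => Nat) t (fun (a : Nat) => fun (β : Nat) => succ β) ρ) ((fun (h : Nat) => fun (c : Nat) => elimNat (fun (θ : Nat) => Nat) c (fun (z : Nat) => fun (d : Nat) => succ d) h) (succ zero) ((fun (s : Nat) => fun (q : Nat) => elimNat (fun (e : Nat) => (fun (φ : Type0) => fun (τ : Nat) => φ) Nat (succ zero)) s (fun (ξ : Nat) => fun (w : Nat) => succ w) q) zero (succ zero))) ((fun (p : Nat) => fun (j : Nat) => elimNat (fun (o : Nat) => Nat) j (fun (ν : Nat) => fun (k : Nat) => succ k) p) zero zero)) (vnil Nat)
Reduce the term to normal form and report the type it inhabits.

resulting normal form:
  vcons Nat zero (succ (succ zero)) (vnil Nat)
the term's type:
  Vec Nat (succ zero)


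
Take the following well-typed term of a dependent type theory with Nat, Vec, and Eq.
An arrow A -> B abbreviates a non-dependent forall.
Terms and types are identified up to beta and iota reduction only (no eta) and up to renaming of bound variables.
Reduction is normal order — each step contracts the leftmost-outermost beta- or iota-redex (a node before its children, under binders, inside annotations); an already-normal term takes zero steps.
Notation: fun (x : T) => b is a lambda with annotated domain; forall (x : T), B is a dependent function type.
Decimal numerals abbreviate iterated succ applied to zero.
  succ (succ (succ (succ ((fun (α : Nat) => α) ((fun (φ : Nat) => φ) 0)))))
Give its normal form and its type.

reduced normal form:
  4
type:
  Nat
observation: normalization takes exactly 2 steps under the normal-order strategy.


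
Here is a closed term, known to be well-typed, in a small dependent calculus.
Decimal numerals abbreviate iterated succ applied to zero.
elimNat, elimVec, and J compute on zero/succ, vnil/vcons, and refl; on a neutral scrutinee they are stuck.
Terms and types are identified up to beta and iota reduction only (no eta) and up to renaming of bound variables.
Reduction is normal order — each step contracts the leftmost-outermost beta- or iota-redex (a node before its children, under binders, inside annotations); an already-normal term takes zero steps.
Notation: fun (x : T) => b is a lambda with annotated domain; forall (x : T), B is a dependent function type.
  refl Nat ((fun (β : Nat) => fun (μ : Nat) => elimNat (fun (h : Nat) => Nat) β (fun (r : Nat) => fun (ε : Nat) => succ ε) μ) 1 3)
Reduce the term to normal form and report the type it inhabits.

normal form:
  refl Nat 4
type:
  Eq Nat 4 4


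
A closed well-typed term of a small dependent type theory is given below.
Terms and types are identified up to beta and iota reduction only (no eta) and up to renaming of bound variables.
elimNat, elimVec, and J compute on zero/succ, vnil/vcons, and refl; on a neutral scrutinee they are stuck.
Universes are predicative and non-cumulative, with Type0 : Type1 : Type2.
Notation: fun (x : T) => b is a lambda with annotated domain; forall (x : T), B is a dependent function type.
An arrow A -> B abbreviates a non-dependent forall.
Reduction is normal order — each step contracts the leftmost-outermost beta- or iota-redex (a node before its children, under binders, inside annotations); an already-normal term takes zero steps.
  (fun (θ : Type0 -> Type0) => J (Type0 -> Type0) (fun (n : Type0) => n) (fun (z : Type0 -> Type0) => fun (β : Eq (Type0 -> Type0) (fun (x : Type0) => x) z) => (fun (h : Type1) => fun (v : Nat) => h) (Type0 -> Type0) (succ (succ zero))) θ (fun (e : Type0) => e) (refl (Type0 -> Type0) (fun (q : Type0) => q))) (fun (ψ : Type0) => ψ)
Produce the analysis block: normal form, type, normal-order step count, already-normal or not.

normal form:
  fun (θ : Type0) => θ
the term's type:
  Type0 -> Type0
normal-order step count: 2
started in normal form: no
first contracted redex: a beta-redex


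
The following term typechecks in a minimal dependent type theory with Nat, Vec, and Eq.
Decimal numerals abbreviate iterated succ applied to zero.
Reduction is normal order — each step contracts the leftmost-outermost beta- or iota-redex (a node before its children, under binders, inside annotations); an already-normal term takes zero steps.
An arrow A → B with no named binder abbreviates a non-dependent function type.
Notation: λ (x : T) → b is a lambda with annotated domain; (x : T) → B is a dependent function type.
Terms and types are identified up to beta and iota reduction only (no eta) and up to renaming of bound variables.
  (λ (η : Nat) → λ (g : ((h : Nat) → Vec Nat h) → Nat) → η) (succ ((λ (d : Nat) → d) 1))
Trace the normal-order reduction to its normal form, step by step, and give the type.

normal-order reduction sequence:
  (λ (η : Nat) → λ (g : ((h : Nat) → Vec Nat h) → Nat) → η) (succ ((λ (d : Nat) → d) 1))
  ~> λ (η : ((g : Nat) → Vec Nat g) → Nat) → succ ((λ (h : Nat) → h) 1)
  ~> λ (η : ((g : Nat) → Vec Nat g) → Nat) → 2
type:
  (((η : Nat) → Vec Nat η) → Nat) → Nat


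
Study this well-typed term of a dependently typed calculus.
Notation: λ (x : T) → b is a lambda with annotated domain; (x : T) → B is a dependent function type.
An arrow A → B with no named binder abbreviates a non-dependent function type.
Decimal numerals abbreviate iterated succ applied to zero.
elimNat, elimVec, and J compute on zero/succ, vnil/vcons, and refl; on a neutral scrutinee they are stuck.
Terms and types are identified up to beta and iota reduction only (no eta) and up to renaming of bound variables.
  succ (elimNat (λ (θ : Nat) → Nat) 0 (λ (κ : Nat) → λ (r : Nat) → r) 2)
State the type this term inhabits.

the term's type:
  Nat


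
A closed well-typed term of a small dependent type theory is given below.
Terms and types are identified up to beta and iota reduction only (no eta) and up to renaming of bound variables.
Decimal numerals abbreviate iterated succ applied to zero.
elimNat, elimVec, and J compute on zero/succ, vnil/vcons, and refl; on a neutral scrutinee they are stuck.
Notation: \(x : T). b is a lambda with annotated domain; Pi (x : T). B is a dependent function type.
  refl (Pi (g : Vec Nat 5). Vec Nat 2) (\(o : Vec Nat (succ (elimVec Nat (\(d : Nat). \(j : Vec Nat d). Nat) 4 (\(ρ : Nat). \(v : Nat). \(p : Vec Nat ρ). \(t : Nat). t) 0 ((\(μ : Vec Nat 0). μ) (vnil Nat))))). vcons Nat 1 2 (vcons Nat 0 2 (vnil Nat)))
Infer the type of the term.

inferred type:
  Eq (Pi (g : Vec Nat 5). Vec Nat 2) (\(o : Vec Nat 5). vcons Nat 1 2 (vcons Nat 0 2 (vnil Nat))) (\(d : Vec Nat 5). vcons Nat 1 2 (vcons Nat 0 2 (vnil Nat)))


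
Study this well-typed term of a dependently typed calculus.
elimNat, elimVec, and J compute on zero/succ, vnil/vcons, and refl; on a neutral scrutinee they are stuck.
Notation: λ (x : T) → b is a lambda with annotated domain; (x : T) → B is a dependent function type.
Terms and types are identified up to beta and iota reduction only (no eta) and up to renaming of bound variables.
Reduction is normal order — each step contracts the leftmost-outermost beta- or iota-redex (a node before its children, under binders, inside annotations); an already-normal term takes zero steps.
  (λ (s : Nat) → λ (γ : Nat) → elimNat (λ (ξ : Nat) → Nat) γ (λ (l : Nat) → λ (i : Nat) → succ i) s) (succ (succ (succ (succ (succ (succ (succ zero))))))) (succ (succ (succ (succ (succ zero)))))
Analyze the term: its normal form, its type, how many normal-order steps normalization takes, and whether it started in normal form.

reduced normal form:
  succ (succ (succ (succ (succ (succ (succ (succ (succ (succ (succ (succ zero)))))))))))
the term's type:
  Nat
normal-order step count: 24
term was already normal: no
first redex: a beta-redex


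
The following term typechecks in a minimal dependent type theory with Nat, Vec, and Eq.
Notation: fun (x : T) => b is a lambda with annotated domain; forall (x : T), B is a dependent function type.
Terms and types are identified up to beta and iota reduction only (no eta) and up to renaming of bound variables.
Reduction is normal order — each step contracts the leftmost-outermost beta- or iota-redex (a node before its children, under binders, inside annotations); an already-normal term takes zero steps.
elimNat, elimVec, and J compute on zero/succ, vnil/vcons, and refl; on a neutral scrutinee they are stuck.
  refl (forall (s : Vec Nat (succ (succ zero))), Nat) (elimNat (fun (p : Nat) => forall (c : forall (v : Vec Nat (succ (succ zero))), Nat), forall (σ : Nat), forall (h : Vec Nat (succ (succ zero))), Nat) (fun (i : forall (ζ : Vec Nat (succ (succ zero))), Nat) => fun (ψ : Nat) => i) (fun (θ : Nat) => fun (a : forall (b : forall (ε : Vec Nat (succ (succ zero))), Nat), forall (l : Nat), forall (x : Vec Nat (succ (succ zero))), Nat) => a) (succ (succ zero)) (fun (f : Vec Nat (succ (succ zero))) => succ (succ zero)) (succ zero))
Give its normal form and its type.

resulting normal form:
  refl (forall (s : Vec Nat (succ (succ zero))), Nat) (fun (p : Vec Nat (succ (succ zero))) => succ (succ zero))
the term's type:
  Eq (forall (s : Vec Nat (succ (succ zero))), Nat) (fun (p : Vec Nat (succ (succ zero))) => succ (succ zero)) (fun (c : Vec Nat (succ (succ zero))) => succ (succ zero))
observation: reduction starts at an elimNat iota-redex, and 9 normal-order steps reach the normal form.


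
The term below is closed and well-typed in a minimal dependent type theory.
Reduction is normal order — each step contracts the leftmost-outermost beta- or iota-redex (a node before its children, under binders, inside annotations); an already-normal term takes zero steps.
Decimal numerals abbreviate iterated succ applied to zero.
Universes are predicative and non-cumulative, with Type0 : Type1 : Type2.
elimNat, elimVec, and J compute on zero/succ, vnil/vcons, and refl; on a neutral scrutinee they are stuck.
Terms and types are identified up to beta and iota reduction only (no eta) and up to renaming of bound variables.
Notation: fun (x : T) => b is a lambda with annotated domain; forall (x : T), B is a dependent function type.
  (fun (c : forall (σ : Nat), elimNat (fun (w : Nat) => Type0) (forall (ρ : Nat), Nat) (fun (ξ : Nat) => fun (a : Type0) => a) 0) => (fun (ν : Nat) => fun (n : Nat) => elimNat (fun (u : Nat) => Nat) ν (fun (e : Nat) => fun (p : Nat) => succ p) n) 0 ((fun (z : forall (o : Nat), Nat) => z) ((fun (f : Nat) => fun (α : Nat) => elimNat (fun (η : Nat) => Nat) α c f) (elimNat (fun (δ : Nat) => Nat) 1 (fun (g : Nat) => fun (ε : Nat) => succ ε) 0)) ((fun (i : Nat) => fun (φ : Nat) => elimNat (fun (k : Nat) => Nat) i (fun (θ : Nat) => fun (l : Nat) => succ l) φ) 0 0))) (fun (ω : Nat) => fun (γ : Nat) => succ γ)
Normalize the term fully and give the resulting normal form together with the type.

resulting normal form:
  1
inferred type:
  Nat


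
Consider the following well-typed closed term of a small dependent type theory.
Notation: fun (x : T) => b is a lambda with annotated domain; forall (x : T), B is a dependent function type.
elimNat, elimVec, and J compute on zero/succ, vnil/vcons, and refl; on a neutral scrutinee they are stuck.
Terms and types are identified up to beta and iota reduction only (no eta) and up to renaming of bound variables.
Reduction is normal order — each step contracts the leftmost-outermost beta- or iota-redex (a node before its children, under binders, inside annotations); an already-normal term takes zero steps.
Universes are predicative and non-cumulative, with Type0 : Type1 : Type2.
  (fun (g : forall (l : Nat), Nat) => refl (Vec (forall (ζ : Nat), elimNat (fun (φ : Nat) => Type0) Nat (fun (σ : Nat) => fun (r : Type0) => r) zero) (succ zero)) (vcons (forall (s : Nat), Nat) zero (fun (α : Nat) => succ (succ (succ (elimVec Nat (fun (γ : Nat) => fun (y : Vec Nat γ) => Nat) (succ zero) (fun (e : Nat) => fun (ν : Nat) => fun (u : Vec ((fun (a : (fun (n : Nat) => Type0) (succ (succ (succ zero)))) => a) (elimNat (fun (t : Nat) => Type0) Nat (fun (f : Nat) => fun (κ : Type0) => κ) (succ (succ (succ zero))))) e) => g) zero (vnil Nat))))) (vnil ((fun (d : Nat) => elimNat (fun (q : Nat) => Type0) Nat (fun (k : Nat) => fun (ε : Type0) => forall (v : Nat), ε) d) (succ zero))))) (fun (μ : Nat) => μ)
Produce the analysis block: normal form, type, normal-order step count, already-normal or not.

resulting normal form:
  refl (Vec (forall (g : Nat), Nat) (succ zero)) (vcons (forall (l : Nat), Nat) zero (fun (ζ : Nat) => succ (succ (succ (succ zero)))) (vnil (forall (φ : Nat), Nat)))
the term's type:
  Eq (Vec (forall (g : Nat), Nat) (succ zero)) (vcons (forall (l : Nat), Nat) zero (fun (ζ : Nat) => succ (succ (succ (succ zero)))) (vnil (forall (φ : Nat), Nat))) (vcons (forall (σ : Nat), Nat) zero (fun (r : Nat) => succ (succ (succ (succ zero)))) (vnil (forall (s : Nat), Nat)))
reduction steps (normal order): 8
already normal: no
first redex: a beta-redex


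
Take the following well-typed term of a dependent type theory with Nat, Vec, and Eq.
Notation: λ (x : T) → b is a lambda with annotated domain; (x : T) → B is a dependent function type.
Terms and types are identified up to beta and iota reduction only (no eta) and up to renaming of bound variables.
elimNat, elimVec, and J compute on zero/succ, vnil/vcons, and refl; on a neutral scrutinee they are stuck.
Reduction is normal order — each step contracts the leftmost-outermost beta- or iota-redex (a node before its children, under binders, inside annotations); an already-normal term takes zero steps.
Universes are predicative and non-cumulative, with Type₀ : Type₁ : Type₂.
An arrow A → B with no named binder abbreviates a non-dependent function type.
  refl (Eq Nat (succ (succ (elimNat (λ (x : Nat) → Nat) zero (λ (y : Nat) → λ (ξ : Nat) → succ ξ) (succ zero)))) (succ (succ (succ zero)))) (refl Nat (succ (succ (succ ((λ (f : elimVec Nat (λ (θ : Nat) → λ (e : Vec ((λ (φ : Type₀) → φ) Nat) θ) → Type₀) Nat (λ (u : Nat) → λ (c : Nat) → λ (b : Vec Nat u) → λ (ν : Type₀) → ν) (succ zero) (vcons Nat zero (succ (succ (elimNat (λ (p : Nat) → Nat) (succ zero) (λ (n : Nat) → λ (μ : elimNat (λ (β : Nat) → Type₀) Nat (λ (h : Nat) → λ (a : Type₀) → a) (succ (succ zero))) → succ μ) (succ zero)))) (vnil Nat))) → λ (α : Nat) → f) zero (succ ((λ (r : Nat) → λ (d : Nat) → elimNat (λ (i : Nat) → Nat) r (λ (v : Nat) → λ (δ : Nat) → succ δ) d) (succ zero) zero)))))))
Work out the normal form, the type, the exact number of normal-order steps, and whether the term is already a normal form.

normal form:
  refl (Eq Nat (succ (succ (succ zero))) (succ (succ (succ zero)))) (refl Nat (succ (succ (succ zero))))
type:
  Eq (Eq Nat (succ (succ (succ zero))) (succ (succ (succ zero)))) (refl Nat (succ (succ (succ zero)))) (refl Nat (succ (succ (succ zero))))
normal-order step count: 6
term was already normal: no
first redex: an elimNat iota-redex


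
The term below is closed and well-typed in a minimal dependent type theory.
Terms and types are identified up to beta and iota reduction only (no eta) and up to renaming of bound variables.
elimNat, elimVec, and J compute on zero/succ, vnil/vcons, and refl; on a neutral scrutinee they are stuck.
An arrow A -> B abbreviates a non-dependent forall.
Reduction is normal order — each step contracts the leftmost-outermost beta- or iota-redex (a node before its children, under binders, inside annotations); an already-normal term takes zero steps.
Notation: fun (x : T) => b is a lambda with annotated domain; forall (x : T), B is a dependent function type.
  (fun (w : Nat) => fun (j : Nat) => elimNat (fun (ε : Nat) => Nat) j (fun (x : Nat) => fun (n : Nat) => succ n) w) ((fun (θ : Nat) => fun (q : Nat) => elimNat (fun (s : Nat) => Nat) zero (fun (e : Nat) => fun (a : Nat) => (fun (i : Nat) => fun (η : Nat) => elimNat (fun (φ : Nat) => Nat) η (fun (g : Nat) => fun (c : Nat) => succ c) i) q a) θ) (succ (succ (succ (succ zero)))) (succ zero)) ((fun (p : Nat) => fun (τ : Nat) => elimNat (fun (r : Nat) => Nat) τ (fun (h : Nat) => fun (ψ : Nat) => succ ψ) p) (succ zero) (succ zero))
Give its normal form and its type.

normal form:
  succ (succ (succ (succ (succ (succ zero)))))
the term's type:
  Nat


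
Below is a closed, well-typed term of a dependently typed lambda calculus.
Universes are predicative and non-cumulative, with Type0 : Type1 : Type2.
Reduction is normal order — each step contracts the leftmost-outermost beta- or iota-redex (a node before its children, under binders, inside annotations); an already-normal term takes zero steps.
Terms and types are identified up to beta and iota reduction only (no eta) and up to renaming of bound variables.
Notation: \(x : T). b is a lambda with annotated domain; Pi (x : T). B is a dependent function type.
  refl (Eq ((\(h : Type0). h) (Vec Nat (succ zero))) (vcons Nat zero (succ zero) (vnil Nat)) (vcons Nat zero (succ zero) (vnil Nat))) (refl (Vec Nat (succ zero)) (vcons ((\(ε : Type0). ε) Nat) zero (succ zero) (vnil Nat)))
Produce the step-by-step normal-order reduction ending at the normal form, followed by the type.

normal-order reduction:
  refl (Eq ((\(h : Type0). h) (Vec Nat (succ zero))) (vcons Nat zero (succ zero) (vnil Nat)) (vcons Nat zero (succ zero) (vnil Nat))) (refl (Vec Nat (succ zero)) (vcons ((\(ε : Type0). ε) Nat) zero (succ zero) (vnil Nat)))
  ~> refl (Eq (Vec Nat (succ zero)) (vcons Nat zero (succ zero) (vnil Nat)) (vcons Nat zero (succ zero) (vnil Nat))) (refl (Vec Nat (succ zero)) (vcons ((\(h : Type0). h) Nat) zero (succ zero) (vnil Nat)))
  ~> refl (Eq (Vec Nat (succ zero)) (vcons Nat zero (succ zero) (vnil Nat)) (vcons Nat zero (succ zero) (vnil Nat))) (refl (Vec Nat (succ zero)) (vcons Nat zero (succ zero) (vnil Nat)))
type:
  Eq (Eq (Vec Nat (succ zero)) (vcons Nat zero (succ zero) (vnil Nat)) (vcons Nat zero (succ zero) (vnil Nat))) (refl (Vec Nat (succ zero)) (vcons Nat zero (succ zero) (vnil Nat))) (refl (Vec Nat (succ zero)) (vcons Nat zero (succ zero) (vnil Nat)))


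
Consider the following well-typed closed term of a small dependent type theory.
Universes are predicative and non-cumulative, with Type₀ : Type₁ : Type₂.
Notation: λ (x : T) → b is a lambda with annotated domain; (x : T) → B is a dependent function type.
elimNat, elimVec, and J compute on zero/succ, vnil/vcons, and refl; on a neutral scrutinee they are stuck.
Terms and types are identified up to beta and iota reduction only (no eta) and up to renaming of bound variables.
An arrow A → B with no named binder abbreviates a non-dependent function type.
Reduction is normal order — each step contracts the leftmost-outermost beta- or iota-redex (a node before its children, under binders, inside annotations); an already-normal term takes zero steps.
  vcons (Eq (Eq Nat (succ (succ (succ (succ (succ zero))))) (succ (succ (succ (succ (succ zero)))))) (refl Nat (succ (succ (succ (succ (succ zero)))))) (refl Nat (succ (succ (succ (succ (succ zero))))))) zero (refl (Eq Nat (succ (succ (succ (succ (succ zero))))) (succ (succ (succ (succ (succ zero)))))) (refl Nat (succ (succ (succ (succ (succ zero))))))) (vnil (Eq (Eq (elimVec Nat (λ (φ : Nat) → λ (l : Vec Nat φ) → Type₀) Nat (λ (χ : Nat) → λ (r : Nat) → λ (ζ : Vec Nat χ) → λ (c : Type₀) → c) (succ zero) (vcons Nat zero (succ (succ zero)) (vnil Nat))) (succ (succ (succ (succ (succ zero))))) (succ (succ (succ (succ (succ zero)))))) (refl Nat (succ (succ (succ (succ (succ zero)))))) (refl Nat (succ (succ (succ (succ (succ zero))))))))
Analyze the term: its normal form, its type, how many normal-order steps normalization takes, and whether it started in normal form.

resulting normal form:
  vcons (Eq (Eq Nat (succ (succ (succ (succ (succ zero))))) (succ (succ (succ (succ (succ zero)))))) (refl Nat (succ (succ (succ (succ (succ zero)))))) (refl Nat (succ (succ (succ (succ (succ zero))))))) zero (refl (Eq Nat (succ (succ (succ (succ (succ zero))))) (succ (succ (succ (succ (succ zero)))))) (refl Nat (succ (succ (succ (succ (succ zero))))))) (vnil (Eq (Eq Nat (succ (succ (succ (succ (succ zero))))) (succ (succ (succ (succ (succ zero)))))) (refl Nat (succ (succ (succ (succ (succ zero)))))) (refl Nat (succ (succ (succ (succ (succ zero))))))))
inferred type:
  Vec (Eq (Eq Nat (succ (succ (succ (succ (succ zero))))) (succ (succ (succ (succ (succ zero)))))) (refl Nat (succ (succ (succ (succ (succ zero)))))) (refl Nat (succ (succ (succ (succ (succ zero))))))) (succ zero)
normal-order step count: 6
term was already normal: no
first contracted redex: an elimVec iota-redex


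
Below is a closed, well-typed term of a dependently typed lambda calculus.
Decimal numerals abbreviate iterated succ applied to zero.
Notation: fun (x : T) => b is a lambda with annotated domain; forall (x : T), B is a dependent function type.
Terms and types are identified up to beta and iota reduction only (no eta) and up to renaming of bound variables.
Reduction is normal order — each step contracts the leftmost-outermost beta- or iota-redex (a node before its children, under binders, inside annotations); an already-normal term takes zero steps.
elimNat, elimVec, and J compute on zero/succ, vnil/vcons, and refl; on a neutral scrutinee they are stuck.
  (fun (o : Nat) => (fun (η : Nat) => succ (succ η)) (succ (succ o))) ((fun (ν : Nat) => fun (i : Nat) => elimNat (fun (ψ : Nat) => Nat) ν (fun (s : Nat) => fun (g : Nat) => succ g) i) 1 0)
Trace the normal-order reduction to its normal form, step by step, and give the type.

normal-order reduction:
  (fun (o : Nat) => (fun (η : Nat) => succ (succ η)) (succ (succ o))) ((fun (ν : Nat) => fun (i : Nat) => elimNat (fun (ψ : Nat) => Nat) ν (fun (s : Nat) => fun (g : Nat) => succ g) i) 1 0)
  ~> (fun (o : Nat) => succ (succ o)) (succ (succ ((fun (η : Nat) => fun (ν : Nat) => elimNat (fun (i : Nat) => Nat) η (fun (ψ : Nat) => fun (s : Nat) => succ s) ν) 1 0)))
  ~> succ (succ (succ (succ ((fun (o : Nat) => fun (η : Nat) => elimNat (fun (ν : Nat) => Nat) o (fun (i : Nat) => fun (ψ : Nat) => succ ψ) η) 1 0))))
  ~> succ (succ (succ (succ ((fun (o : Nat) => elimNat (fun (η : Nat) => Nat) 1 (fun (ν : Nat) => fun (i : Nat) => succ i) o) 0))))
  ~> succ (succ (succ (succ (elimNat (fun (o : Nat) => Nat) 1 (fun (η : Nat) => fun (ν : Nat) => succ ν) 0))))
  ~> 5
the term's type:
  Nat


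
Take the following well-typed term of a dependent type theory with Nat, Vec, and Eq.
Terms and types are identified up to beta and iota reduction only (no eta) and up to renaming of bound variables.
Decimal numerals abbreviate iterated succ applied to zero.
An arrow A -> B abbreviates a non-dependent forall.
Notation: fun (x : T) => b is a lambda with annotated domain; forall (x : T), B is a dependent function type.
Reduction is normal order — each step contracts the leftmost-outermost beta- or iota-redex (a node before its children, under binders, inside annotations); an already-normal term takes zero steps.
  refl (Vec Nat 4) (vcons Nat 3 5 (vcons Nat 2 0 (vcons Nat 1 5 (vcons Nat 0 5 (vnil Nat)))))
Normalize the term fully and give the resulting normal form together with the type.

resulting normal form:
  refl (Vec Nat 4) (vcons Nat 3 5 (vcons Nat 2 0 (vcons Nat 1 5 (vcons Nat 0 5 (vnil Nat)))))
type:
  Eq (Vec Nat 4) (vcons Nat 3 5 (vcons Nat 2 0 (vcons Nat 1 5 (vcons Nat 0 5 (vnil Nat))))) (vcons Nat 3 5 (vcons Nat 2 0 (vcons Nat 1 5 (vcons Nat 0 5 (vnil Nat)))))
observation: no redex remains anywhere in the term; it is its own normal form.


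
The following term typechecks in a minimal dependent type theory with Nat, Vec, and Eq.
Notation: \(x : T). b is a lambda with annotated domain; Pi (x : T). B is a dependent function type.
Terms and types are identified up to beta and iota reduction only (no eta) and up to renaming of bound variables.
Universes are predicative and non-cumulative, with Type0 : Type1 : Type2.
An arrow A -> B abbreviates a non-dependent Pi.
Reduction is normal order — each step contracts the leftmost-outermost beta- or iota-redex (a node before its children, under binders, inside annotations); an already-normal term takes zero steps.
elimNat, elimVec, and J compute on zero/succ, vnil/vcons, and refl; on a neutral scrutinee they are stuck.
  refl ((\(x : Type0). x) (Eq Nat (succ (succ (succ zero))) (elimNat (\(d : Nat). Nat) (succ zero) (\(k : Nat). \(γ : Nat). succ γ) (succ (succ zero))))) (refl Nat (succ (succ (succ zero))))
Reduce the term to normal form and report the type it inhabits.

resulting normal form:
  refl (Eq Nat (succ (succ (succ zero))) (succ (succ (succ zero)))) (refl Nat (succ (succ (succ zero))))
the term's type:
  Eq (Eq Nat (succ (succ (succ zero))) (succ (succ (succ zero)))) (refl Nat (succ (succ (succ zero)))) (refl Nat (succ (succ (succ zero))))


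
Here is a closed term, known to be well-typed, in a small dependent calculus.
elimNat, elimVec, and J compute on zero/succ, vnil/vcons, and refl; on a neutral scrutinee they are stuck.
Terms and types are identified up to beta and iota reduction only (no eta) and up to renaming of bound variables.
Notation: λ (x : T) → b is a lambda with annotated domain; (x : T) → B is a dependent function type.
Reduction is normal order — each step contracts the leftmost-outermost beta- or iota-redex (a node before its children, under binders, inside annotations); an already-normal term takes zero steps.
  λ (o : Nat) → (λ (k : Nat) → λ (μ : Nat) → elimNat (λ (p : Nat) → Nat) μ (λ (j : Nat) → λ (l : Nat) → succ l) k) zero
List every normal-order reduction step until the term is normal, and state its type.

normal-order reduction:
  λ (o : Nat) → (λ (k : Nat) → λ (μ : Nat) → elimNat (λ (p : Nat) → Nat) μ (λ (j : Nat) → λ (l : Nat) → succ l) k) zero
  ~> λ (o : Nat) → λ (k : Nat) → elimNat (λ (μ : Nat) → Nat) k (λ (p : Nat) → λ (j : Nat) → succ j) zero
  ~> λ (o : Nat) → λ (k : Nat) → k
type:
  (o : Nat) → (k : Nat) → Nat


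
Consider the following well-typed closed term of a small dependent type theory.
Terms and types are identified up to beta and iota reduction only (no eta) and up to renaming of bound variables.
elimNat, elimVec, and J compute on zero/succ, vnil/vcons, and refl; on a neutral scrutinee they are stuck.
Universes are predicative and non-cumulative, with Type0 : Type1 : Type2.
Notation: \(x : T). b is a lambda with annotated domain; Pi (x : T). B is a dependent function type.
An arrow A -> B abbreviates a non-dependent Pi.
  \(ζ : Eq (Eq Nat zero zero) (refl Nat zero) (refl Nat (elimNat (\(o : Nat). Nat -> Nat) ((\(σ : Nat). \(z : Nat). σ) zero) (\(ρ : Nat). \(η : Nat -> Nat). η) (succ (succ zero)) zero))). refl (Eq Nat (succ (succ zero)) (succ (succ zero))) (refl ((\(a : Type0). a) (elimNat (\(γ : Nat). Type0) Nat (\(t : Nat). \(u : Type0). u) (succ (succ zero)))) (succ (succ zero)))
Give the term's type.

the term's type:
  Eq (Eq Nat zero zero) (refl Nat zero) (refl Nat zero) -> Eq (Eq Nat (succ (succ zero)) (succ (succ zero))) (refl Nat (succ (succ zero))) (refl Nat (succ (succ zero)))


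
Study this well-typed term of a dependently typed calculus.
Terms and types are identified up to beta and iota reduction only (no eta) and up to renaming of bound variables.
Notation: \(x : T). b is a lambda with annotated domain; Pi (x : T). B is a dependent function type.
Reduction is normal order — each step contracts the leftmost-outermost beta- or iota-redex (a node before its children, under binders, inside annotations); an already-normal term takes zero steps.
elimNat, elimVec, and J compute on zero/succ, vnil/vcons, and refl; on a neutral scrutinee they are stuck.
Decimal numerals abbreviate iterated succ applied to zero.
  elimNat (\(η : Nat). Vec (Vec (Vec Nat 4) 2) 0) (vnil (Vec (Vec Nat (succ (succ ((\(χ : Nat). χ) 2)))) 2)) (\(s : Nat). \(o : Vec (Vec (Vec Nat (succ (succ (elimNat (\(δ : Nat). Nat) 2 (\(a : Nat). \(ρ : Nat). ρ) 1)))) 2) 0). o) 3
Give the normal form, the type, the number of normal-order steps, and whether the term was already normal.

normal form:
  vnil (Vec (Vec Nat 4) 2)
the term's type:
  Vec (Vec (Vec Nat 4) 2) 0
steps to reach normal form (normal order): 11
started in normal form: no
first redex: an elimNat iota-redex


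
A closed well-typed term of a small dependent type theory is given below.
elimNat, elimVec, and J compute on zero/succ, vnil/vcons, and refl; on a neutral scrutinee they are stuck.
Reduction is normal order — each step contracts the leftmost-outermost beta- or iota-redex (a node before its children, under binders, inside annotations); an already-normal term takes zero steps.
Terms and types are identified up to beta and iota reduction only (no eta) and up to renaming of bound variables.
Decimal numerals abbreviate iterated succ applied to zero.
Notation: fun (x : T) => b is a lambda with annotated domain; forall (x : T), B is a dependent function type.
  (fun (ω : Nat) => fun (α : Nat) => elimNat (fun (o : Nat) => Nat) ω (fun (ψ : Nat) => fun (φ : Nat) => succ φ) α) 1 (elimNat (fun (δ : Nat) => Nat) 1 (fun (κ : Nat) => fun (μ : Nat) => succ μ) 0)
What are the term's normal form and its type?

reduced normal form:
  2
inferred type:
  Nat
observation: the term reaches its normal form after 7 normal-order steps.


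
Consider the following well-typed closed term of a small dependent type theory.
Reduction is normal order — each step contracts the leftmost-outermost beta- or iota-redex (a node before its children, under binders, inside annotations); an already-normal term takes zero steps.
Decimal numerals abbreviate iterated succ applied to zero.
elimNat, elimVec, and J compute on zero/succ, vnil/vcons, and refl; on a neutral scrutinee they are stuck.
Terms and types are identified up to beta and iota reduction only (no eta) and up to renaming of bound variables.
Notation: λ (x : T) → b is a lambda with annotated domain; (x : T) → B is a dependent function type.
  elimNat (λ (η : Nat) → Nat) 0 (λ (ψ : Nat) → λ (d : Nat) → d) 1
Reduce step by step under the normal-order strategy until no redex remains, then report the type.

reduction (normal order):
  elimNat (λ (η : Nat) → Nat) 0 (λ (ψ : Nat) → λ (d : Nat) → d) 1
  ~> (λ (η : Nat) → λ (ψ : Nat) → ψ) 0 (elimNat (λ (d : Nat) → Nat) 0 (λ (κ : Nat) → λ (m : Nat) → m) 0)
  ~> (λ (η : Nat) → η) (elimNat (λ (ψ : Nat) → Nat) 0 (λ (d : Nat) → λ (κ : Nat) → κ) 0)
  ~> elimNat (λ (η : Nat) → Nat) 0 (λ (ψ : Nat) → λ (d : Nat) → d) 0
  ~> 0
type:
  Nat


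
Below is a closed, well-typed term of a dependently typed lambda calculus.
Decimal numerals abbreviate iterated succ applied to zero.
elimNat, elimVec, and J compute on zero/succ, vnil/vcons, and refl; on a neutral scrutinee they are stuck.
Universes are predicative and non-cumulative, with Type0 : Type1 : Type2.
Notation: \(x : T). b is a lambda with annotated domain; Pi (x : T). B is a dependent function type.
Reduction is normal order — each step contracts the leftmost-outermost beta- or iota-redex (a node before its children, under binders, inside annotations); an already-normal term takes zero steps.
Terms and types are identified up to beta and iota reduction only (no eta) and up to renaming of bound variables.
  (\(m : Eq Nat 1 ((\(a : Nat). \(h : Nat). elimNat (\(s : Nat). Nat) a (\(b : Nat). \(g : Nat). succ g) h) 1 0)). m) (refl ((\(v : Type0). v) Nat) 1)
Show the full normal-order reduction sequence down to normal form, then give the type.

normal-order reduction sequence:
  (\(m : Eq Nat 1 ((\(a : Nat). \(h : Nat). elimNat (\(s : Nat). Nat) a (\(b : Nat). \(g : Nat). succ g) h) 1 0)). m) (refl ((\(v : Type0). v) Nat) 1)
  ~> refl ((\(m : Type0). m) Nat) 1
  ~> refl Nat 1
the term's type:
  Eq Nat 1 1


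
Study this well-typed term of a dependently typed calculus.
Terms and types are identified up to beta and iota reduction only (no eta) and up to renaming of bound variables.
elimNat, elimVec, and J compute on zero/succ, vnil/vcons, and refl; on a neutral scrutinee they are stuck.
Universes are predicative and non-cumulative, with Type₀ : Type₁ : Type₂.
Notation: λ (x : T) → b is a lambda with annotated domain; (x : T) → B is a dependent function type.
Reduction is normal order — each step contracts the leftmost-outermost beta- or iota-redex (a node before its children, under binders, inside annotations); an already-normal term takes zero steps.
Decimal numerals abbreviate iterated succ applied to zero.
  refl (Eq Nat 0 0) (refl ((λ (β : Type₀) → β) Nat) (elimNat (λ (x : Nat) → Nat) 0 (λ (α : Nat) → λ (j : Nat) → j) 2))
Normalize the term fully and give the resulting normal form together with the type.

resulting normal form:
  refl (Eq Nat 0 0) (refl Nat 0)
type:
  Eq (Eq Nat 0 0) (refl Nat 0) (refl Nat 0)


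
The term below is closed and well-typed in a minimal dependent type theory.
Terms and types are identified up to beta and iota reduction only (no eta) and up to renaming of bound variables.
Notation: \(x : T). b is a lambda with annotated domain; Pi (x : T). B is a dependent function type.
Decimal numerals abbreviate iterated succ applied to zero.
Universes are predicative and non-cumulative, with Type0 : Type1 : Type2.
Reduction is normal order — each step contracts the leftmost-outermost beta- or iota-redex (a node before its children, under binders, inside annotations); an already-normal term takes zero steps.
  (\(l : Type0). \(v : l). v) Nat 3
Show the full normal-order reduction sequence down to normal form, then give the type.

normal-order reduction:
  (\(l : Type0). \(v : l). v) Nat 3
  ~> (\(l : Nat). l) 3
  ~> 3
type:
  Nat


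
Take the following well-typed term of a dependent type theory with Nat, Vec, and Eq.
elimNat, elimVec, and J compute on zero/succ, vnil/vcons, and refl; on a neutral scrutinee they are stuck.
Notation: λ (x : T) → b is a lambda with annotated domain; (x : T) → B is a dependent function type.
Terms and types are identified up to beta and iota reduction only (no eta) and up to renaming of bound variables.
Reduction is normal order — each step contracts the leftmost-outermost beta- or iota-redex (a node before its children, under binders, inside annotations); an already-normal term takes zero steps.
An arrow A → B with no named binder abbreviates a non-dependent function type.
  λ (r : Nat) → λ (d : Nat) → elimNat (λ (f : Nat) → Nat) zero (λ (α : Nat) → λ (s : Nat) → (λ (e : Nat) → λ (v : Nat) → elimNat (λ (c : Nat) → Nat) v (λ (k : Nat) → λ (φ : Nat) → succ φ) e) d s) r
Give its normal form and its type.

reduced normal form:
  λ (r : Nat) → λ (d : Nat) → elimNat (λ (f : Nat) → Nat) zero (λ (α : Nat) → λ (s : Nat) → elimNat (λ (e : Nat) → Nat) s (λ (v : Nat) → λ (c : Nat) → succ c) d) r
inferred type:
  Nat → Nat → Nat
observation: the first redex contracted is a beta-redex; the normal form is reached in 2 normal-order steps.


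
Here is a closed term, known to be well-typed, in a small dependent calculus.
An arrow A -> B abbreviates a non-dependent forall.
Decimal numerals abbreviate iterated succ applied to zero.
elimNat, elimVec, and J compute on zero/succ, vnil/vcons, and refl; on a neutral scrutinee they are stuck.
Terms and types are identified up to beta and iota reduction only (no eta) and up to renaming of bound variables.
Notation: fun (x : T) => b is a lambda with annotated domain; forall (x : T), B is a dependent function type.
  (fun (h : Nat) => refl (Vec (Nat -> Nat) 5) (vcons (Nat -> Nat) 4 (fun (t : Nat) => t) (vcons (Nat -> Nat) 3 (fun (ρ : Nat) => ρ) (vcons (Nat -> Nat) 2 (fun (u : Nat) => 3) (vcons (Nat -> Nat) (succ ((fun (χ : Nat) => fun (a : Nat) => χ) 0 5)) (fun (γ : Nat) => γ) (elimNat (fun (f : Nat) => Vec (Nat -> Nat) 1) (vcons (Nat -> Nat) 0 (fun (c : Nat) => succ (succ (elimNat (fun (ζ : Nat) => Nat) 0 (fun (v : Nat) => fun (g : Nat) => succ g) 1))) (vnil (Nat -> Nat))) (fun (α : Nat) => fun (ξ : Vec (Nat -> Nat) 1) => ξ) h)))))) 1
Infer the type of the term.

inferred type:
  Eq (Vec (Nat -> Nat) 5) (vcons (Nat -> Nat) 4 (fun (h : Nat) => h) (vcons (Nat -> Nat) 3 (fun (t : Nat) => t) (vcons (Nat -> Nat) 2 (fun (ρ : Nat) => 3) (vcons (Nat -> Nat) 1 (fun (u : Nat) => u) (vcons (Nat -> Nat) 0 (fun (χ : Nat) => 3) (vnil (Nat -> Nat))))))) (vcons (Nat -> Nat) 4 (fun (a : Nat) => a) (vcons (Nat -> Nat) 3 (fun (γ : Nat) => γ) (vcons (Nat -> Nat) 2 (fun (f : Nat) => 3) (vcons (Nat -> Nat) 1 (fun (c : Nat) => c) (vcons (Nat -> Nat) 0 (fun (ζ : Nat) => 3) (vnil (Nat -> Nat)))))))
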